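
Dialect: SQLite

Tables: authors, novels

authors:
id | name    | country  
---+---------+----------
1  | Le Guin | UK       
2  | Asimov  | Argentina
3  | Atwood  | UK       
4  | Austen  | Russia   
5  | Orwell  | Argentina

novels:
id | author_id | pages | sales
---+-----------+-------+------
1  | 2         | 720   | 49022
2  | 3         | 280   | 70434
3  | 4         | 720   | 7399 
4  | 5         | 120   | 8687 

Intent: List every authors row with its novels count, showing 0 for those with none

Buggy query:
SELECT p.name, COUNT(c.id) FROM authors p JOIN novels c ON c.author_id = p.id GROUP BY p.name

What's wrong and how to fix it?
Bug: INNER JOIN drops authors rows that have no matching novels rows

Fix: Use LEFT JOIN so parents without children still appear (COUNT(c.id) gives 0)

Corrected query:
SELECT p.name, COUNT(c.id) FROM authors p LEFT JOIN novels c ON c.author_id = p.id GROUP BY p.name

Result:
name    | COUNT(c.id)
--------+------------
Asimov  | 1          
Atwood  | 1          
Austen  | 1          
Le Guin | 0          
Orwell  | 1          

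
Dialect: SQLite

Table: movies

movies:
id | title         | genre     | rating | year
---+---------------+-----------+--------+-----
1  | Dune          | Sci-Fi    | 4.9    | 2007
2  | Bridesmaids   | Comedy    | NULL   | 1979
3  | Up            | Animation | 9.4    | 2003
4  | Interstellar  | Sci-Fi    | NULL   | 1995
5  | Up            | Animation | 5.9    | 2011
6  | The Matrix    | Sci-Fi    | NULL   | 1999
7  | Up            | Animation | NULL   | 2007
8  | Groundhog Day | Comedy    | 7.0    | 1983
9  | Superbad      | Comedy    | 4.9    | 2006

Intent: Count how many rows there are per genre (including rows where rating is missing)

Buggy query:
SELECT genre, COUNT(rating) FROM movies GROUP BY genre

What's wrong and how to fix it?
Bug: COUNT(rating) skips NULLs, so groups with missing rating are undercounted

Fix: Replace COUNT(rating) with COUNT(*)

Corrected query:
SELECT genre, COUNT(*) FROM movies GROUP BY genre

Result:
genre     | COUNT(*)
----------+---------
Animation | 3       
Comedy    | 3       
Sci-Fi    | 3       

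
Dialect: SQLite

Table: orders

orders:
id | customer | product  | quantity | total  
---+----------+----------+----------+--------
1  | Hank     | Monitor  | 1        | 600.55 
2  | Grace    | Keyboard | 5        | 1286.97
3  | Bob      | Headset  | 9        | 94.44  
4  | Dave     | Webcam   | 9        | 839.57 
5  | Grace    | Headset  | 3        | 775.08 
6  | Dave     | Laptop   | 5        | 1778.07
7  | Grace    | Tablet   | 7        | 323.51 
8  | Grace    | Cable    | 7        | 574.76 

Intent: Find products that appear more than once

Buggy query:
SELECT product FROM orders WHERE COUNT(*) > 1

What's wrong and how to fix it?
Bug: COUNT(*) is an aggregate and cannot be used in WHERE

Fix: GROUP BY product, then filter groups with HAVING COUNT(*) > 1

Corrected query:
SELECT product FROM orders GROUP BY product HAVING COUNT(*) > 1

Result:
product
-------
Headset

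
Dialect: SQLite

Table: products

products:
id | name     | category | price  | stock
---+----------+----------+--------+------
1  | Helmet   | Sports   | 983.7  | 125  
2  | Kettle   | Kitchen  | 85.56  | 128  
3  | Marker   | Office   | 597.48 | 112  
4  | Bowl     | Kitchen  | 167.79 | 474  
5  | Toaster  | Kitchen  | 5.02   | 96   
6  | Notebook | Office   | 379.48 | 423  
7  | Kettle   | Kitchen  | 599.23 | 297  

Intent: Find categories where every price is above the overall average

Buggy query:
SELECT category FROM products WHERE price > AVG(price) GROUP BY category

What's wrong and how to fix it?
Bug: AVG() is an aggregate; it can't sit directly in WHERE

Fix: Compute the overall average in a scalar subquery and compare each group's MIN against it in HAVING

Corrected query:
SELECT category FROM products GROUP BY category HAVING MIN(price) > (SELECT AVG(price) FROM products)

Result:
category
--------
Sports  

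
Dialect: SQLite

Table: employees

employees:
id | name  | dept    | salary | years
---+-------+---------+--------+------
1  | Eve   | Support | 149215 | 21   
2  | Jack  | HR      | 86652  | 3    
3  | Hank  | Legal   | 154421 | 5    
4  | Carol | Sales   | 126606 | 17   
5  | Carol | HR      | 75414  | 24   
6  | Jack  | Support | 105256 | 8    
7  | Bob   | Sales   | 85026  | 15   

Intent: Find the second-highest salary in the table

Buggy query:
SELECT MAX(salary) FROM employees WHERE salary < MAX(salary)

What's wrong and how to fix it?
Bug: The inner MAX is an aggregate inside WHERE, which is not allowed

Fix: Compute the overall MAX in a subquery, then take MAX of rows below it

Corrected query:
SELECT MAX(salary) FROM employees WHERE salary < (SELECT MAX(salary) FROM employees)

Result:
MAX(salary)
-----------
149215     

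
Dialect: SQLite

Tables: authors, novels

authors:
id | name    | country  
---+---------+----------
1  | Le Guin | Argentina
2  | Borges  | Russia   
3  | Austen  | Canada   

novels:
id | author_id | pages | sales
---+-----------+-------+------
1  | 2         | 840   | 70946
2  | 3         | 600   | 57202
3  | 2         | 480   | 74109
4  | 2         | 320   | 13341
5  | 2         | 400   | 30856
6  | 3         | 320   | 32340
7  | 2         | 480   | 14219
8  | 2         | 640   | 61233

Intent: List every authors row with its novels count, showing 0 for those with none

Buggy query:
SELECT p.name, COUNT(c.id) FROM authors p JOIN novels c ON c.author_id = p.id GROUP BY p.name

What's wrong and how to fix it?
Bug: An inner join excludes parents with zero children

Fix: Use LEFT JOIN so parents without children still appear (COUNT(c.id) gives 0)

Corrected query:
SELECT p.name, COUNT(c.id) FROM authors p LEFT JOIN novels c ON c.author_id = p.id GROUP BY p.name

Result:
name    | COUNT(c.id)
--------+------------
Austen  | 2          
Borges  | 6          
Le Guin | 0          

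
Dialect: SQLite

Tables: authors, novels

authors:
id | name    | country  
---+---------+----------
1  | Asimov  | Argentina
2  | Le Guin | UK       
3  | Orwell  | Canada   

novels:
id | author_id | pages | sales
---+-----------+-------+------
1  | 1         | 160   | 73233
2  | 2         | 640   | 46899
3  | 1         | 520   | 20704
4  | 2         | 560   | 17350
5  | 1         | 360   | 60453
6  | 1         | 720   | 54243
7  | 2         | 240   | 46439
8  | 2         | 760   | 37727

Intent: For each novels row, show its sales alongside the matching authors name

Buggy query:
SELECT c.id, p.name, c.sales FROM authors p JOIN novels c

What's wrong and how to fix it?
Bug: JOIN with no ON clause produces a cartesian product; every novels row pairs with every authors row

Fix: Add ON c.author_id = p.id to the JOIN

Corrected query:
SELECT c.id, p.name, c.sales FROM authors p JOIN novels c ON c.author_id = p.id

Result:
id | name    | sales
---+---------+------
1  | Asimov  | 73233
2  | Le Guin | 46899
3  | Asimov  | 20704
4  | Le Guin | 17350
5  | Asimov  | 60453
6  | Asimov  | 54243
7  | Le Guin | 46439
8  | Le Guin | 37727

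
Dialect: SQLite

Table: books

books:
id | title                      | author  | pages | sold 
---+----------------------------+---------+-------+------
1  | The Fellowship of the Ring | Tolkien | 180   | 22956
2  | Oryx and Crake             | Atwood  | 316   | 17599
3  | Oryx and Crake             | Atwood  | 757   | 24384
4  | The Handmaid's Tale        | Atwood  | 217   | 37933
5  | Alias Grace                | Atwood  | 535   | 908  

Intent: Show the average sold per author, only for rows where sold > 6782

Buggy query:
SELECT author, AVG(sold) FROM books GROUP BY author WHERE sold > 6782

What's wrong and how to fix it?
Bug: Row-level WHERE must come before GROUP BY in the clause order

Fix: Place WHERE between FROM and GROUP BY

Corrected query:
SELECT author, AVG(sold) FROM books WHERE sold > 6782 GROUP BY author

Result:
author  | AVG(sold)   
--------+-------------
Atwood  | 26638.666667
Tolkien | 22956       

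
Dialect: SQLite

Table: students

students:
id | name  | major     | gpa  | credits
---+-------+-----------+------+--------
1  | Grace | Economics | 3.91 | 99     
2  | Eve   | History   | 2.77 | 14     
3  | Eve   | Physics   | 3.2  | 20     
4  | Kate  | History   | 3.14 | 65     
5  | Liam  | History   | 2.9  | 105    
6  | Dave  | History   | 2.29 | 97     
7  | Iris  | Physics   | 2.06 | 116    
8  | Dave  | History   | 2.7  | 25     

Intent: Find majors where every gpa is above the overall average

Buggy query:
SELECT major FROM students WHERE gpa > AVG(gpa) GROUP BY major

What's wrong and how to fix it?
Bug: WHERE evaluates per row before aggregation, so AVG() is unavailable

Fix: Use a subquery for AVG and a HAVING MIN(...) filter so the condition holds for every row in the group

Corrected query:
SELECT major FROM students GROUP BY major HAVING MIN(gpa) > (SELECT AVG(gpa) FROM students)

Result:
major    
---------
Economics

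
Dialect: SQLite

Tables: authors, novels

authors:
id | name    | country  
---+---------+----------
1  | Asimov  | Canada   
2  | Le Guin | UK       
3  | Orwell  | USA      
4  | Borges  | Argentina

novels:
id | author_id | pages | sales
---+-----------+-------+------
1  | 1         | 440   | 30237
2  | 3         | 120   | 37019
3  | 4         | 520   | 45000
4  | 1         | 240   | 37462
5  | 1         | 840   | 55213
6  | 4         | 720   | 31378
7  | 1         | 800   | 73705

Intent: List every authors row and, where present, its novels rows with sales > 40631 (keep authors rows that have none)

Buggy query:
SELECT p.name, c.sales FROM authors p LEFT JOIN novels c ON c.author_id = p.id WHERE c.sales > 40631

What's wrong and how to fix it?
Bug: Filtering c.sales in WHERE discards the NULL rows produced by LEFT JOIN, turning it into an inner join

Fix: Move the right-table condition into the ON clause so unmatched parents are kept

Corrected query:
SELECT p.name, c.sales FROM authors p LEFT JOIN novels c ON c.author_id = p.id AND c.sales > 40631

Result:
name    | sales
--------+------
Asimov  | 55213
Asimov  | 73705
Le Guin | NULL 
Orwell  | NULL 
Borges  | 45000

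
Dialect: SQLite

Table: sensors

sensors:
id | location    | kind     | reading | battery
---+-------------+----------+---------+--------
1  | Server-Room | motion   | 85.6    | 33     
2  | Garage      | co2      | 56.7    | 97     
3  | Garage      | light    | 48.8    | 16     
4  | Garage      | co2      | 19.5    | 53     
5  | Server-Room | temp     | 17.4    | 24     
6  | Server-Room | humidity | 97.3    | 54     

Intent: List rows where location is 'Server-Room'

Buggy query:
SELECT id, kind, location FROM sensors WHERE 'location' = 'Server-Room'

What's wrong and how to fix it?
Bug: 'location' in single quotes is a string literal, not the column; the comparison is literal-vs-literal and never true

Fix: Reference the column as location without single quotes

Corrected query:
SELECT id, kind, location FROM sensors WHERE location = 'Server-Room'

Result:
id | kind     | location   
---+----------+------------
1  | motion   | Server-Room
5  | temp     | Server-Room
6  | humidity | Server-Room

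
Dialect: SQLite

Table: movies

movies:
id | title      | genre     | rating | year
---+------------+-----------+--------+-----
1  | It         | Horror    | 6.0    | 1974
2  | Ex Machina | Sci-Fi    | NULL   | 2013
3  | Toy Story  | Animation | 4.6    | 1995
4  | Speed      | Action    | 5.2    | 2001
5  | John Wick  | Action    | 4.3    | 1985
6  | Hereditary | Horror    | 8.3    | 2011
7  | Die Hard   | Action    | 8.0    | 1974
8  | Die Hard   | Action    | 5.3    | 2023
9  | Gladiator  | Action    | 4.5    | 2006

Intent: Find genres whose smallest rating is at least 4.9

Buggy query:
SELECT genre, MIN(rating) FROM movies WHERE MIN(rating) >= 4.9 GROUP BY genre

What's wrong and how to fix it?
Bug: MIN() in WHERE is a misuse of aggregate

Fix: Replace WHERE with HAVING after the GROUP BY

Corrected query:
SELECT genre, MIN(rating) FROM movies GROUP BY genre HAVING MIN(rating) >= 4.9

Result:
genre  | MIN(rating)
-------+------------
Horror | 6          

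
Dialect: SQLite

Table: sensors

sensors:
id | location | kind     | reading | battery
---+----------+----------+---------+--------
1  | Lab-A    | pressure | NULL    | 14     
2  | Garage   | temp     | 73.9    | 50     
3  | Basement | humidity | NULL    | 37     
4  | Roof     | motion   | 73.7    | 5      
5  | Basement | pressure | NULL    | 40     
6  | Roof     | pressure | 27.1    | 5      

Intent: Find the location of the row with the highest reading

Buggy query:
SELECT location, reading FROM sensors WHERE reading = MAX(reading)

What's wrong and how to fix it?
Bug: WHERE is evaluated per row; an aggregate over the whole table isn't defined there

Fix: Use a subquery: WHERE reading = (SELECT MAX(reading) FROM sensors)

Corrected query:
SELECT location, reading FROM sensors WHERE reading = (SELECT MAX(reading) FROM sensors)

Result:
location | reading
---------+--------
Garage   | 73.9   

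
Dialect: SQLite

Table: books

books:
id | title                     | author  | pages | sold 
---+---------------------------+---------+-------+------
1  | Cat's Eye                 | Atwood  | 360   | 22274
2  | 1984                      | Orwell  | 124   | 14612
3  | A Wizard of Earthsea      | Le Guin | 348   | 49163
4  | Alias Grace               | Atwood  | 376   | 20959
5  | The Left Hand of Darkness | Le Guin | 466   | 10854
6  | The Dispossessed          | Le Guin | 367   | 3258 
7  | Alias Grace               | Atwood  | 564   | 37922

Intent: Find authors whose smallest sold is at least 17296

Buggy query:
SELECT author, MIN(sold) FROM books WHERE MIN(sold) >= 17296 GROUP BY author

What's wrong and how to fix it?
Bug: Aggregates like MIN are computed per group after WHERE runs

Fix: Use HAVING for the per-group MIN condition

Corrected query:
SELECT author, MIN(sold) FROM books GROUP BY author HAVING MIN(sold) >= 17296

Result:
author | MIN(sold)
-------+----------
Atwood | 20959    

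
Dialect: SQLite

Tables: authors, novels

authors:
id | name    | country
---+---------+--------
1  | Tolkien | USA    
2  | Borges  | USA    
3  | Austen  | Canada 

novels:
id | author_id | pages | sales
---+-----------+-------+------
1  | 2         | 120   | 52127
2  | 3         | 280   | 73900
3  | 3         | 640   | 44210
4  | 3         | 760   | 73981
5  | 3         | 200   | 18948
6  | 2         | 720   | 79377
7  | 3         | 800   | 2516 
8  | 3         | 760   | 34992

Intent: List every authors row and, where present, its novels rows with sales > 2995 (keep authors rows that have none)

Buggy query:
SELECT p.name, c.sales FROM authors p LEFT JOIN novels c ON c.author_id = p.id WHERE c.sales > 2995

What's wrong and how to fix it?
Bug: Filtering c.sales in WHERE discards the NULL rows produced by LEFT JOIN, turning it into an inner join

Fix: Put 'c.sales > 2995' in the JOIN's ON clause instead of WHERE

Corrected query:
SELECT p.name, c.sales FROM authors p LEFT JOIN novels c ON c.author_id = p.id AND c.sales > 2995

Result:
name    | sales
--------+------
Tolkien | NULL 
Borges  | 52127
Borges  | 79377
Austen  | 18948
Austen  | 34992
Austen  | 44210
Austen  | 73900
Austen  | 73981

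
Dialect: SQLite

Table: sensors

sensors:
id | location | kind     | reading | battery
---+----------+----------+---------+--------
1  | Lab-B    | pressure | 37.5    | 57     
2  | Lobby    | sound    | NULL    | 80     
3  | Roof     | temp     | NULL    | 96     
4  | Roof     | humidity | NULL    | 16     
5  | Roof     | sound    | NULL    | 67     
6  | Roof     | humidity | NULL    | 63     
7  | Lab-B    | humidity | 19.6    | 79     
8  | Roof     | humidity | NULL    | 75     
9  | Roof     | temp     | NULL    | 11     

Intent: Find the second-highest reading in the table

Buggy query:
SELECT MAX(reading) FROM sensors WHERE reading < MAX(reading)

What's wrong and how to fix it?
Bug: The inner MAX is an aggregate inside WHERE, which is not allowed

Fix: Compute the overall MAX in a subquery, then take MAX of rows below it

Corrected query:
SELECT MAX(reading) FROM sensors WHERE reading < (SELECT MAX(reading) FROM sensors)

Result:
MAX(reading)
------------
19.6        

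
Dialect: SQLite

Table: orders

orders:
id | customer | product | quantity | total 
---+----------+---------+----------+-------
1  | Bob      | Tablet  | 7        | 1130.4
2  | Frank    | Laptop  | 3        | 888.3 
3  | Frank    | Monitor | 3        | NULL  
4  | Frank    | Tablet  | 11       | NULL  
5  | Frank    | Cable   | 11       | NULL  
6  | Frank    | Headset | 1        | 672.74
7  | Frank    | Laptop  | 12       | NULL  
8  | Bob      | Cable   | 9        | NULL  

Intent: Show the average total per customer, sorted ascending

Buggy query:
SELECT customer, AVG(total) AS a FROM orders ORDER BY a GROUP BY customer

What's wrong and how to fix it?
Bug: ORDER BY appears before GROUP BY; SQL clause order requires GROUP BY first

Fix: Reorder: SELECT … FROM … GROUP BY … ORDER BY …

Corrected query:
SELECT customer, AVG(total) AS a FROM orders GROUP BY customer ORDER BY a

Result:
customer | a     
---------+-------
Frank    | 780.52
Bob      | 1130.4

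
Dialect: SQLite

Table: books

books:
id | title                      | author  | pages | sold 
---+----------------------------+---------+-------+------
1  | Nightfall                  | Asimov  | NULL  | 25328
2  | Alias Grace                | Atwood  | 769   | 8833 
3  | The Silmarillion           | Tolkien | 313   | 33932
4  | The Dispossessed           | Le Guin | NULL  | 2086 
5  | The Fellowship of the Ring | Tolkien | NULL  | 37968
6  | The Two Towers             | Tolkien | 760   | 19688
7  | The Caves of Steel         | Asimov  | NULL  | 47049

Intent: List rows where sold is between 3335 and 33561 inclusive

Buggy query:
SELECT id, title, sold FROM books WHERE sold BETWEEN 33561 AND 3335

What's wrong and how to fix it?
Bug: The bounds are reversed; BETWEEN a AND b requires a <= b to match anything

Fix: Swap the bounds so the smaller value comes first

Corrected query:
SELECT id, title, sold FROM books WHERE sold BETWEEN 3335 AND 33561

Result:
id | title          | sold 
---+----------------+------
1  | Nightfall      | 25328
2  | Alias Grace    | 8833 
6  | The Two Towers | 19688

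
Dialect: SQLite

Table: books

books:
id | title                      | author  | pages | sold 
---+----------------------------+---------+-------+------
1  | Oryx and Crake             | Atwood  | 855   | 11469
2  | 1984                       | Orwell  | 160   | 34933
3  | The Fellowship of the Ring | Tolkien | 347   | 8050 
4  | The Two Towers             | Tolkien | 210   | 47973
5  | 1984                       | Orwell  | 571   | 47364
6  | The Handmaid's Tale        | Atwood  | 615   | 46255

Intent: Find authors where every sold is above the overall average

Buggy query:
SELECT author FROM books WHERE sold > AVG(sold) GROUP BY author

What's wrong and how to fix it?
Bug: WHERE evaluates per row before aggregation, so AVG() is unavailable

Fix: Compute the overall average in a scalar subquery and compare each group's MIN against it in HAVING

Corrected query:
SELECT author FROM books GROUP BY author HAVING MIN(sold) > (SELECT AVG(sold) FROM books)

Result:
author
------
Orwell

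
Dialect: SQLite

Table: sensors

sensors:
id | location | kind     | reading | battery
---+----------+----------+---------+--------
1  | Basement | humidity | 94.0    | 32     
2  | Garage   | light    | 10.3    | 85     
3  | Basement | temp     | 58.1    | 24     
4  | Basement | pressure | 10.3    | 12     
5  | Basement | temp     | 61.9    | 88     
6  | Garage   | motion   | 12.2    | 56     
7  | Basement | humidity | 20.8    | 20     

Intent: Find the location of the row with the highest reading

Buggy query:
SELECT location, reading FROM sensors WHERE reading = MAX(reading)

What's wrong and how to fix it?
Bug: MAX(reading) is an aggregate and cannot be used directly in WHERE

Fix: Wrap MAX in a scalar subquery so WHERE compares against a single value

Corrected query:
SELECT location, reading FROM sensors WHERE reading = (SELECT MAX(reading) FROM sensors)

Result:
location | reading
---------+--------
Basement | 94     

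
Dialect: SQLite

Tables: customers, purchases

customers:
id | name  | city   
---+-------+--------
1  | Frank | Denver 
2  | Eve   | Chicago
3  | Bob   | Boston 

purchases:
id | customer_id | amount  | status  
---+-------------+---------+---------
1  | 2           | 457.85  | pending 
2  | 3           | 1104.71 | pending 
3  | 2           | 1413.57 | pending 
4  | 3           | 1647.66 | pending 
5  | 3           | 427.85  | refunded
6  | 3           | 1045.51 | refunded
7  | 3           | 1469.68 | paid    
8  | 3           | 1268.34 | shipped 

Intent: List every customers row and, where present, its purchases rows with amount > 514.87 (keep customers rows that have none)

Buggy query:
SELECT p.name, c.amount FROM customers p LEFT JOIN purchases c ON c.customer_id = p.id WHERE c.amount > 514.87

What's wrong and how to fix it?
Bug: Filtering c.amount in WHERE discards the NULL rows produced by LEFT JOIN, turning it into an inner join

Fix: Move the right-table condition into the ON clause so unmatched parents are kept

Corrected query:
SELECT p.name, c.amount FROM customers p LEFT JOIN purchases c ON c.customer_id = p.id AND c.amount > 514.87

Result:
name  | amount 
------+--------
Frank | NULL   
Eve   | 1413.57
Bob   | 1045.51
Bob   | 1104.71
Bob   | 1268.34
Bob   | 1469.68
Bob   | 1647.66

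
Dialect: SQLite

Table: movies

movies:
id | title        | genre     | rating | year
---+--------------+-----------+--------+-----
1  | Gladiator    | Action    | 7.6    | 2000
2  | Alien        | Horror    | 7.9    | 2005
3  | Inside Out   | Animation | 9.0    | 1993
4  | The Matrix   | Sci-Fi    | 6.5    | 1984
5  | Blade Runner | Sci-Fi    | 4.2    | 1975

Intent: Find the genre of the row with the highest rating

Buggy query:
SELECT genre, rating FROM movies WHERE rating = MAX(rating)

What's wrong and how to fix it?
Bug: MAX(rating) is an aggregate and cannot be used directly in WHERE

Fix: Wrap MAX in a scalar subquery so WHERE compares against a single value

Corrected query:
SELECT genre, rating FROM movies WHERE rating = (SELECT MAX(rating) FROM movies)

Result:
genre     | rating
----------+-------
Animation | 9     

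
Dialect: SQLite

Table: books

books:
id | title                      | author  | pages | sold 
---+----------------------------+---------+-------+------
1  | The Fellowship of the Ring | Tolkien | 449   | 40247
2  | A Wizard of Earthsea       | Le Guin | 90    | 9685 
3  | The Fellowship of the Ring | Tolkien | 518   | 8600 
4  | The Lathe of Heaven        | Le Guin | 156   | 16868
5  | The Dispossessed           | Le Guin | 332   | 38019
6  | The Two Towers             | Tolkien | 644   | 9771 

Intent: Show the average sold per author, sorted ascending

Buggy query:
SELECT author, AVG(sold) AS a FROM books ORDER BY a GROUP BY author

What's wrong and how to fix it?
Bug: ORDER BY appears before GROUP BY; SQL clause order requires GROUP BY first

Fix: Move ORDER BY to the end, after GROUP BY

Corrected query:
SELECT author, AVG(sold) AS a FROM books GROUP BY author ORDER BY a

Result:
author  | a           
--------+-------------
Tolkien | 19539.333333
Le Guin | 21524       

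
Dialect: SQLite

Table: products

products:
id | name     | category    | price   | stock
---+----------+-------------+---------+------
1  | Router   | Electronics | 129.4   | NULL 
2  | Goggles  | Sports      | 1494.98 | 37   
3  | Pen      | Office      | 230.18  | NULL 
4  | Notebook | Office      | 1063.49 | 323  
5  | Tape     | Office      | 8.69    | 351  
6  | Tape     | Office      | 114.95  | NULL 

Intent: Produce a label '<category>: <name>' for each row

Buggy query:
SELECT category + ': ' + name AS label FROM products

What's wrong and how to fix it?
Bug: SQLite uses || for string concatenation; + coerces text to numbers (yielding 0)

Fix: Use the || operator for string concatenation

Corrected query:
SELECT category || ': ' || name AS label FROM products

Result:
label              
-------------------
Electronics: Router
Sports: Goggles    
Office: Pen        
Office: Notebook   
Office: Tape       
Office: Tape       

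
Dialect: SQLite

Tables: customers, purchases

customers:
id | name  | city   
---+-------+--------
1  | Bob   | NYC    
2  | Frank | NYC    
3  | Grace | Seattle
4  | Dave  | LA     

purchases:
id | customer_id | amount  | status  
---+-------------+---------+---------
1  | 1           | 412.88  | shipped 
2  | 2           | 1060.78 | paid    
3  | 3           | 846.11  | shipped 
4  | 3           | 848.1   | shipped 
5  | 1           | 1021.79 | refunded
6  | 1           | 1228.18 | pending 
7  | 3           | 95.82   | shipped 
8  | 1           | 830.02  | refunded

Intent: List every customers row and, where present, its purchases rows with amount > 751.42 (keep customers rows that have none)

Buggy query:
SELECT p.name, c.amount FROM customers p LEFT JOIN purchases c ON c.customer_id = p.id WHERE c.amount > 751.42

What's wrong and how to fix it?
Bug: A WHERE condition on the right-hand table after LEFT JOIN drops unmatched parents

Fix: Move the right-table condition into the ON clause so unmatched parents are kept

Corrected query:
SELECT p.name, c.amount FROM customers p LEFT JOIN purchases c ON c.customer_id = p.id AND c.amount > 751.42

Result:
name  | amount 
------+--------
Bob   | 830.02 
Bob   | 1021.79
Bob   | 1228.18
Frank | 1060.78
Grace | 846.11 
Grace | 848.1  
Dave  | NULL   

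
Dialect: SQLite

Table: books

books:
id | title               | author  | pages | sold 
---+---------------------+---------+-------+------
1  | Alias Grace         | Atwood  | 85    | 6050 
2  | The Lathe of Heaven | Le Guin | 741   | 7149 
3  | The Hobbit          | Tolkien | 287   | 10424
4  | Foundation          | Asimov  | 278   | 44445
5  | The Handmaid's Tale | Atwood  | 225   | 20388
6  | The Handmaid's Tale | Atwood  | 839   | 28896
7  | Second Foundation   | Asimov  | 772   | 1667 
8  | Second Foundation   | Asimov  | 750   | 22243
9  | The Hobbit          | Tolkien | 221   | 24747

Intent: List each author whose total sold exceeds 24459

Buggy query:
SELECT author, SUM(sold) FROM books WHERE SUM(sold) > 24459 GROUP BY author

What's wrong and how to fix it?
Bug: SUM(sold) is an aggregate, but WHERE filters rows before aggregation

Fix: Use HAVING (which filters groups after aggregation) instead of WHERE

Corrected query:
SELECT author, SUM(sold) FROM books GROUP BY author HAVING SUM(sold) > 24459

Result:
author  | SUM(sold)
--------+----------
Asimov  | 68355    
Atwood  | 55334    
Tolkien | 35171    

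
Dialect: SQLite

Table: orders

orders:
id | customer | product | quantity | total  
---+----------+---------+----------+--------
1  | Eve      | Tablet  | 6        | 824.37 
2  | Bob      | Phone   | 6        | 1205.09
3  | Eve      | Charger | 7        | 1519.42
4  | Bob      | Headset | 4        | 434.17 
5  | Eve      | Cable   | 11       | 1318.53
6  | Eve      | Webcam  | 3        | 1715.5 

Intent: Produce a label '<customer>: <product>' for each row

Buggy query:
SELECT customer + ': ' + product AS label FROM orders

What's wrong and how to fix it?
Bug: '+' is numeric addition; on text columns SQLite converts them to 0 instead of concatenating

Fix: Replace + with || to concatenate text

Corrected query:
SELECT customer || ': ' || product AS label FROM orders

Result:
label       
------------
Eve: Tablet 
Bob: Phone  
Eve: Charger
Bob: Headset
Eve: Cable  
Eve: Webcam 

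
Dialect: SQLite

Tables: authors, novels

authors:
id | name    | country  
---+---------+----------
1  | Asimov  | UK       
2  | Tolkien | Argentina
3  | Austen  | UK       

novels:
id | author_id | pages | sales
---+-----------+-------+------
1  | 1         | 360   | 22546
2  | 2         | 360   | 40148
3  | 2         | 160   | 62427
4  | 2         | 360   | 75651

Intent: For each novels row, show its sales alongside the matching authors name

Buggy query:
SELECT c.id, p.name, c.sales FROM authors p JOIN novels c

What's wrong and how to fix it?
Bug: Missing join condition: each novels row is matched to all authors rows instead of just its own

Fix: Specify the join condition linking the foreign key to the parent id

Corrected query:
SELECT c.id, p.name, c.sales FROM authors p JOIN novels c ON c.author_id = p.id

Result:
id | name    | sales
---+---------+------
1  | Asimov  | 22546
2  | Tolkien | 40148
3  | Tolkien | 62427
4  | Tolkien | 75651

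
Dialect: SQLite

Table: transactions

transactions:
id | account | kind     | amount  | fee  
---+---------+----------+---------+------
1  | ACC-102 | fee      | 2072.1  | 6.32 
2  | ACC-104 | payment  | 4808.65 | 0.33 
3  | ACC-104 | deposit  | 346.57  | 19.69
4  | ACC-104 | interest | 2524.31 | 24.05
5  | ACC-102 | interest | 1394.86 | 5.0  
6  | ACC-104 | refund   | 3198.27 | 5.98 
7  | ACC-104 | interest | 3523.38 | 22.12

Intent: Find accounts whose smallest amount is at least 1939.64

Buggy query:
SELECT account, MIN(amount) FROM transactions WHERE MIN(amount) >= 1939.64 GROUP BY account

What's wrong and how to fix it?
Bug: MIN() in WHERE is a misuse of aggregate

Fix: Replace WHERE with HAVING after the GROUP BY

Corrected query:
SELECT account, MIN(amount) FROM transactions GROUP BY account HAVING MIN(amount) >= 1939.64

Result:
(no rows)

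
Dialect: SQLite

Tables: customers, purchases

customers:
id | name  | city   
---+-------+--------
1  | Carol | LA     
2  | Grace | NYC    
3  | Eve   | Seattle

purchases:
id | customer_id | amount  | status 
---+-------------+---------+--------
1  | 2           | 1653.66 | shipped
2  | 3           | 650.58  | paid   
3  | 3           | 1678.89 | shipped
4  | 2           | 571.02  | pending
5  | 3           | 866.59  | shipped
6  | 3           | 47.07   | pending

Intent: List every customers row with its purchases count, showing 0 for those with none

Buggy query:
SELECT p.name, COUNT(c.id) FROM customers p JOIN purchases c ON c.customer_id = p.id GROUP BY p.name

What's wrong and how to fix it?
Bug: INNER JOIN drops customers rows that have no matching purchases rows

Fix: Switch to LEFT JOIN to retain unmatched parent rows

Corrected query:
SELECT p.name, COUNT(c.id) FROM customers p LEFT JOIN purchases c ON c.customer_id = p.id GROUP BY p.name

Result:
name  | COUNT(c.id)
------+------------
Carol | 0          
Eve   | 4          
Grace | 2          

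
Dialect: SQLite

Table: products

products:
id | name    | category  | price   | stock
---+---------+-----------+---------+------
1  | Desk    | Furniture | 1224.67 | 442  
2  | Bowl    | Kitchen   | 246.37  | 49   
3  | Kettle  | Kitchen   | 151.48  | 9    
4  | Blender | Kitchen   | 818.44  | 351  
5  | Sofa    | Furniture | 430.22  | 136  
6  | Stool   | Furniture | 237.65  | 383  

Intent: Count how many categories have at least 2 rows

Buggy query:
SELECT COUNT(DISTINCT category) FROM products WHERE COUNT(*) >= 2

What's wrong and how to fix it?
Bug: COUNT(*) cannot appear in WHERE; the per-group count doesn't exist yet

Fix: Use a subquery that GROUPs and filters with HAVING, then count its rows

Corrected query:
SELECT COUNT(*) FROM (SELECT category FROM products GROUP BY category HAVING COUNT(*) >= 2)

Result:
COUNT(*)
--------
2       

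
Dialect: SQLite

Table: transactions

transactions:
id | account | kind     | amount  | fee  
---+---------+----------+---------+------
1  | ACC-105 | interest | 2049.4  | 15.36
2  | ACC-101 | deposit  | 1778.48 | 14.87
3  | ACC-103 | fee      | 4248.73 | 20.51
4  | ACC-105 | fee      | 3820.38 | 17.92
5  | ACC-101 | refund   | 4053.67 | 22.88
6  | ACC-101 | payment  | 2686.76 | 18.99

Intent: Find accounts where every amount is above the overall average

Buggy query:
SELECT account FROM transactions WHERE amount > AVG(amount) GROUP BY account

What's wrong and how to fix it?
Bug: AVG() is an aggregate; it can't sit directly in WHERE

Fix: Compute the overall average in a scalar subquery and compare each group's MIN against it in HAVING

Corrected query:
SELECT account FROM transactions GROUP BY account HAVING MIN(amount) > (SELECT AVG(amount) FROM transactions)

Result:
account
-------
ACC-103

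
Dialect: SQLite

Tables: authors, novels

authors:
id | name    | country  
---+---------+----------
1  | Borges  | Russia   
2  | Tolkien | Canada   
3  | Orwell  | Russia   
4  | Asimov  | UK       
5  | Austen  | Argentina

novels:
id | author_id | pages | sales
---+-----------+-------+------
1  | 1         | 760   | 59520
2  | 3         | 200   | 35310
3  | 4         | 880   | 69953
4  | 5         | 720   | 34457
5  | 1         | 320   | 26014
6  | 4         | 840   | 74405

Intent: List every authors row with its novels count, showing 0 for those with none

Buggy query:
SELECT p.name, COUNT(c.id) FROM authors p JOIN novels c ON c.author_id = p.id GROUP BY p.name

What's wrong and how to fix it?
Bug: An inner join excludes parents with zero children

Fix: Use LEFT JOIN so parents without children still appear (COUNT(c.id) gives 0)

Corrected query:
SELECT p.name, COUNT(c.id) FROM authors p LEFT JOIN novels c ON c.author_id = p.id GROUP BY p.name

Result:
name    | COUNT(c.id)
--------+------------
Asimov  | 2          
Austen  | 1          
Borges  | 2          
Orwell  | 1          
Tolkien | 0          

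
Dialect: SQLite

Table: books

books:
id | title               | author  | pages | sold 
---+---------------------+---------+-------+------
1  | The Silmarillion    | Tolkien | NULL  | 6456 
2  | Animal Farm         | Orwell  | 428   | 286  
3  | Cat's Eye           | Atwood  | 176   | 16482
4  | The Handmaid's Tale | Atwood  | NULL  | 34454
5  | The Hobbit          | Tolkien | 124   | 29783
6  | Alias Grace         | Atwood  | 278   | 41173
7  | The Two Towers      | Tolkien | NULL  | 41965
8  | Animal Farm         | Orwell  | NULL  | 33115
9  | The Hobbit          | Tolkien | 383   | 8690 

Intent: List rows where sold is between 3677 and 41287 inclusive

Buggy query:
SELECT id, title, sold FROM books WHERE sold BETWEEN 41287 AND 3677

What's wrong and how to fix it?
Bug: The bounds are reversed; BETWEEN a AND b requires a <= b to match anything

Fix: Write BETWEEN 3677 AND 41287

Corrected query:
SELECT id, title, sold FROM books WHERE sold BETWEEN 3677 AND 41287

Result:
id | title               | sold 
---+---------------------+------
1  | The Silmarillion    | 6456 
3  | Cat's Eye           | 16482
4  | The Handmaid's Tale | 34454
5  | The Hobbit          | 29783
6  | Alias Grace         | 41173
8  | Animal Farm         | 33115
9  | The Hobbit          | 8690 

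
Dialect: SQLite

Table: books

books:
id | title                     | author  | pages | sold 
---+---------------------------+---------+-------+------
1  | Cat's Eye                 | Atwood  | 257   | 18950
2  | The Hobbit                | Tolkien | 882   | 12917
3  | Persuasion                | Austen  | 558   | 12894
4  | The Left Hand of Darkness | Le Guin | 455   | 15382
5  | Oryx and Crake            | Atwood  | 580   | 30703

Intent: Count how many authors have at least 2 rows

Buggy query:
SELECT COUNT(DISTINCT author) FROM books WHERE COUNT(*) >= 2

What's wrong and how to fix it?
Bug: COUNT(*) cannot appear in WHERE; the per-group count doesn't exist yet

Fix: Use a subquery that GROUPs and filters with HAVING, then count its rows

Corrected query:
SELECT COUNT(*) FROM (SELECT author FROM books GROUP BY author HAVING COUNT(*) >= 2)

Result:
COUNT(*)
--------
1       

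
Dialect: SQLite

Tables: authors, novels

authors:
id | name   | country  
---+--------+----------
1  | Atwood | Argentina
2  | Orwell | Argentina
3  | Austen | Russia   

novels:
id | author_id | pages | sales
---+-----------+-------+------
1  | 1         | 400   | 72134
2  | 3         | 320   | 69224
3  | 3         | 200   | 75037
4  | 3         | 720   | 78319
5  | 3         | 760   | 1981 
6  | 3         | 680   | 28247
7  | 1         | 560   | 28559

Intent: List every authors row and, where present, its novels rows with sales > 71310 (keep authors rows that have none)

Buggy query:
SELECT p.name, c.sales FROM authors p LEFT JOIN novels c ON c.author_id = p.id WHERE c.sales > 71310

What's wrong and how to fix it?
Bug: Filtering c.sales in WHERE discards the NULL rows produced by LEFT JOIN, turning it into an inner join

Fix: Put 'c.sales > 71310' in the JOIN's ON clause instead of WHERE

Corrected query:
SELECT p.name, c.sales FROM authors p LEFT JOIN novels c ON c.author_id = p.id AND c.sales > 71310

Result:
name   | sales
-------+------
Atwood | 72134
Orwell | NULL 
Austen | 75037
Austen | 78319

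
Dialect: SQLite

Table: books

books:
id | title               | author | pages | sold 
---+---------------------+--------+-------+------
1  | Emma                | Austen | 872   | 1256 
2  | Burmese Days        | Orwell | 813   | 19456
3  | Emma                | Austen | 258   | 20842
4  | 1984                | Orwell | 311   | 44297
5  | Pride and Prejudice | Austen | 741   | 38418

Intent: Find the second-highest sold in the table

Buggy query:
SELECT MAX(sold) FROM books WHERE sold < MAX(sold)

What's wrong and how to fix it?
Bug: MAX(sold) on the right of the comparison is an aggregate-in-WHERE error

Fix: Compute the overall MAX in a subquery, then take MAX of rows below it

Corrected query:
SELECT MAX(sold) FROM books WHERE sold < (SELECT MAX(sold) FROM books)

Result:
MAX(sold)
---------
38418    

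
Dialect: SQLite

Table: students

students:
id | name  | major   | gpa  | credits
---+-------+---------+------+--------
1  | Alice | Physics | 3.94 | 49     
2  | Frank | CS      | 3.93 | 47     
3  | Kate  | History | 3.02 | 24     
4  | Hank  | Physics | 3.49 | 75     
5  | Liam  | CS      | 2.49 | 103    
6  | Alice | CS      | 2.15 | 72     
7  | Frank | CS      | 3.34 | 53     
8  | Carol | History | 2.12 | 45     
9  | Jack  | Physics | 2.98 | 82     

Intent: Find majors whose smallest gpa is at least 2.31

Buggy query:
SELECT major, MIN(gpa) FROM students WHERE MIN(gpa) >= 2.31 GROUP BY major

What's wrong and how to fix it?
Bug: Aggregates like MIN are computed per group after WHERE runs

Fix: Replace WHERE with HAVING after the GROUP BY

Corrected query:
SELECT major, MIN(gpa) FROM students GROUP BY major HAVING MIN(gpa) >= 2.31

Result:
major   | MIN(gpa)
--------+---------
Physics | 2.98    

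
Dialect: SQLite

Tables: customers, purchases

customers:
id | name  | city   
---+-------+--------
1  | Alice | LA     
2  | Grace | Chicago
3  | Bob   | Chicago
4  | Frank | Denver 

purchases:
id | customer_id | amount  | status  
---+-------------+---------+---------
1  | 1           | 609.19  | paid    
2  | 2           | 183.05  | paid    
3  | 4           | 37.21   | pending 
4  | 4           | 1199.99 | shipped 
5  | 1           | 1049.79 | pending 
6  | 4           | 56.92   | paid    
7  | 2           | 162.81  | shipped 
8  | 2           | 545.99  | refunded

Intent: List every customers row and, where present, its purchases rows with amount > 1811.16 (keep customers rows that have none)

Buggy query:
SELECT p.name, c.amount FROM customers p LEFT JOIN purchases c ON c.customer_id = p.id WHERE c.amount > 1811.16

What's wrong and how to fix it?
Bug: A WHERE condition on the right-hand table after LEFT JOIN drops unmatched parents

Fix: Move the right-table condition into the ON clause so unmatched parents are kept

Corrected query:
SELECT p.name, c.amount FROM customers p LEFT JOIN purchases c ON c.customer_id = p.id AND c.amount > 1811.16

Result:
name  | amount
------+-------
Alice | NULL  
Grace | NULL  
Bob   | NULL  
Frank | NULL  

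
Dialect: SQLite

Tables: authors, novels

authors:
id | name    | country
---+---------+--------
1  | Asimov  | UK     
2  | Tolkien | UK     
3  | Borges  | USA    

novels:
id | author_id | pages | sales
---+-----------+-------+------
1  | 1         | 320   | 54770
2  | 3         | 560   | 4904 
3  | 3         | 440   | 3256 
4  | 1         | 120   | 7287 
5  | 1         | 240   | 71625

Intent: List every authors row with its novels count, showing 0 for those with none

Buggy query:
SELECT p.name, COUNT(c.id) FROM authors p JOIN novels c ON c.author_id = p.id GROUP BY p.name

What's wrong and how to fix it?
Bug: An inner join excludes parents with zero children

Fix: Switch to LEFT JOIN to retain unmatched parent rows

Corrected query:
SELECT p.name, COUNT(c.id) FROM authors p LEFT JOIN novels c ON c.author_id = p.id GROUP BY p.name

Result:
name    | COUNT(c.id)
--------+------------
Asimov  | 3          
Borges  | 2          
Tolkien | 0          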